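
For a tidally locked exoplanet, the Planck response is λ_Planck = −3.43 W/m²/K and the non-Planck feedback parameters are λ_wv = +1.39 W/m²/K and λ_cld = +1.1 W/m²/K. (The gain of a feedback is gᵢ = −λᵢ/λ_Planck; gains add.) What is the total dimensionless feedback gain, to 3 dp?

Convert to gains: g_wv = 1.39/3.43 = 0.4052; g_cld = 1.1/3.43 = 0.3207.
Total gain g = 0.7259.

0.726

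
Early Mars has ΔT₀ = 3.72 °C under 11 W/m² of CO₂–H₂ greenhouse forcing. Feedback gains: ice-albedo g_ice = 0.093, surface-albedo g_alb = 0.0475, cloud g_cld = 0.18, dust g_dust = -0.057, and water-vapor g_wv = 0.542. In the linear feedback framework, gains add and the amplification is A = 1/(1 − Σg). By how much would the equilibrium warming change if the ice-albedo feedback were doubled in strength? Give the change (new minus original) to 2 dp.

Original: g = 0.8055, ΔT = 3.72/(1−0.8055) = 19.1260 °C.
With doubled ice-albedo: g' = 0.8985, ΔT' = 3.72/(1−0.8985) = 36.6502 °C.
Change = 36.6502 − 19.1260 = 17.52 °C.

17.52 °C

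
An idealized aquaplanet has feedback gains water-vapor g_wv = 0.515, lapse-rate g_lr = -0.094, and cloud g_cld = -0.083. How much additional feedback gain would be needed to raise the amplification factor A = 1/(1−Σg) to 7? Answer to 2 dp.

Current total gain = 0.338.
Target gain for A = 7: g* = 1 − 1/7 = 0.8571.
Additional gain needed = 0.8571 − 0.338 = 0.52.

0.52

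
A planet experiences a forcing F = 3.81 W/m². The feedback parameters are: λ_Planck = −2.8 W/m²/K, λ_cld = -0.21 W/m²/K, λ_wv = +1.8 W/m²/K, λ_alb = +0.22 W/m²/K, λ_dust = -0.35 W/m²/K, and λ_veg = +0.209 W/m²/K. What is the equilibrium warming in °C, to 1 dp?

Net feedback parameter λ = (−2.8) + (-0.21) + (+1.8) + (+0.22) + (-0.35) + (+0.209) = -1.131 W/m²/K.
ΔT = −F/λ = −3.81/(-1.131) = 3.4 °C.

3.4 °C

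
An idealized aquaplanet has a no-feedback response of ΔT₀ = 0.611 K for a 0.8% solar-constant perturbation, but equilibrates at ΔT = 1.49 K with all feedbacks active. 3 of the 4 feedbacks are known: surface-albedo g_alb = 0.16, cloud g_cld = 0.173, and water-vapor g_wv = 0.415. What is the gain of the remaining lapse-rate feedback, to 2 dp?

-0.16

Amplification A = ΔT/ΔT₀ = 1.49/0.611 = 2.439.
Total gain g = 1 − 1/A = 1 − 1/2.439 = 0.59.
Known gains sum to 0.16 + 0.173 + 0.415 = 0.748.
g_lr = 0.59 − 0.748 = -0.16.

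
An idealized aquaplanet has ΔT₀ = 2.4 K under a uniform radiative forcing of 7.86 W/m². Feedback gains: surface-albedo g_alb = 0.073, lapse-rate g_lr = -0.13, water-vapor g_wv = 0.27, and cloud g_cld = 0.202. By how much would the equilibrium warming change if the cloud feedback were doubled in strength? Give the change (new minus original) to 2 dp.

2.16 K

Original: g = 0.415, ΔT = 2.4/(1−0.415) = 4.1026 K.
With doubled cloud: g' = 0.617, ΔT' = 2.4/(1−0.617) = 6.2663 K.
Change = 6.2663 − 4.1026 = 2.16 K.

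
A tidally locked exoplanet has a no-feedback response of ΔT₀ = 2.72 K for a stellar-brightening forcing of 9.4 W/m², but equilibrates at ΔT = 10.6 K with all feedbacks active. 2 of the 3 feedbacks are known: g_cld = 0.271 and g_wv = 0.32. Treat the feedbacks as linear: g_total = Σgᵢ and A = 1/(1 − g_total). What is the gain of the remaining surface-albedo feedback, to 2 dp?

0.15

Amplification A = ΔT/ΔT₀ = 10.6/2.72 = 3.897.
Total gain g = 1 − 1/A = 1 − 1/3.897 = 0.7434.
Known gains sum to 0.271 + 0.32 = 0.591.
g_alb = 0.7434 − 0.591 = 0.15.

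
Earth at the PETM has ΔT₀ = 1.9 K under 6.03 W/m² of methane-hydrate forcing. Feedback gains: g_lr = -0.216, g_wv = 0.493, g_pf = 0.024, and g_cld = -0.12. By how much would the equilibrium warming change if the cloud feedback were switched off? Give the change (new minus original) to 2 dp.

0.40 K

Original: g = 0.181, ΔT = 1.9/(1−0.181) = 2.3199 K.
Without cloud: g' = 0.301, ΔT' = 1.9/(1−0.301) = 2.7182 K.
Change = 2.7182 − 2.3199 = 0.40 K.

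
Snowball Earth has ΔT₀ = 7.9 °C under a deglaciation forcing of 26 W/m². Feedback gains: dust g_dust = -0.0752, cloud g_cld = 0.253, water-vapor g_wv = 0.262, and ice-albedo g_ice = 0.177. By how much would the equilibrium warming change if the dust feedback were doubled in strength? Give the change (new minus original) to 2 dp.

-3.38 °C

Original: g = 0.6168, ΔT = 7.9/(1−0.6168) = 20.6159 °C.
With doubled dust: g' = 0.5416, ΔT' = 7.9/(1−0.5416) = 17.2339 °C.
Change = 17.2339 − 20.6159 = -3.38 °C.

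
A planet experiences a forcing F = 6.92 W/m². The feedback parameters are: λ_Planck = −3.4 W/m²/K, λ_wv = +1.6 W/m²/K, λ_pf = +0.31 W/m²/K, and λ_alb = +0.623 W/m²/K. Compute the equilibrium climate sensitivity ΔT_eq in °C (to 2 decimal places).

Net feedback parameter λ = (−3.4) + (+1.6) + (+0.31) + (+0.623) = -0.867 W/m²/K.
ΔT = −F/λ = −6.92/(-0.867) = 7.98 °C.

7.98 °C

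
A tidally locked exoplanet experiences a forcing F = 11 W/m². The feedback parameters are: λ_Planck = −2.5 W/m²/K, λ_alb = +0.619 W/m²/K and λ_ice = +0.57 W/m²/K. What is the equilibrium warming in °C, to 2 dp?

Net feedback parameter λ = (−2.5) + (+0.619) + (+0.57) = -1.311 W/m²/K.
ΔT = −F/λ = −11/(-1.311) = 8.39 °C.

8.39 °C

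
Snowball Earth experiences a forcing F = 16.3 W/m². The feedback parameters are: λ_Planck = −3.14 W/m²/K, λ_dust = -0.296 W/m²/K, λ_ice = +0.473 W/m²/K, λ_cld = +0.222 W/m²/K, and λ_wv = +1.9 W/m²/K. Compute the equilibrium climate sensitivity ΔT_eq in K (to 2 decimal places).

19.38 K

Net feedback parameter λ = (−3.14) + (-0.296) + (+0.473) + (+0.222) + (+1.9) = -0.841 W/m²/K.
ΔT = −F/λ = −16.3/(-0.841) = 19.38 K.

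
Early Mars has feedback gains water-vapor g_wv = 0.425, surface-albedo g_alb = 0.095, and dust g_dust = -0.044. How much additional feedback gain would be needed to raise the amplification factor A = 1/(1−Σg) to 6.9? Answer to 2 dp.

Current total gain = 0.476.
Target gain for A = 6.9: g* = 1 − 1/6.9 = 0.8551.
Additional gain needed = 0.8551 − 0.476 = 0.38.

0.38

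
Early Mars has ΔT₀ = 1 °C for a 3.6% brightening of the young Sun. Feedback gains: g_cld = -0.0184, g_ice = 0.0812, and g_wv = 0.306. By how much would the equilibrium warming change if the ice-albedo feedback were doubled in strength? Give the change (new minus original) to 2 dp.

Original: g = 0.3688, ΔT = 1/(1−0.3688) = 1.5843 °C.
With doubled ice-albedo: g' = 0.45, ΔT' = 1/(1−0.45) = 1.8182 °C.
Change = 1.8182 − 1.5843 = 0.23 °C.

0.23 °C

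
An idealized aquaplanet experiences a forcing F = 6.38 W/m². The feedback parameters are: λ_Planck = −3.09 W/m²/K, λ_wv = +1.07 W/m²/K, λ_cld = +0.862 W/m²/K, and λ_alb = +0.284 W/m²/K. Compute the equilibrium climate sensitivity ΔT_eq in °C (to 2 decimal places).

7.30 °C

Net feedback parameter λ = (−3.09) + (+1.07) + (+0.862) + (+0.284) = -0.874 W/m²/K.
ΔT = −F/λ = −6.38/(-0.874) = 7.30 °C.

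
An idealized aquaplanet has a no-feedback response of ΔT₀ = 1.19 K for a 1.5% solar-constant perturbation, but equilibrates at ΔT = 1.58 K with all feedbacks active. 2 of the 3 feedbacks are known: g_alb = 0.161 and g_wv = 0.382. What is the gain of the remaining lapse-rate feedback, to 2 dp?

Amplification A = ΔT/ΔT₀ = 1.58/1.19 = 1.328.
Total gain g = 1 − 1/A = 1 − 1/1.328 = 0.247.
Known gains sum to 0.161 + 0.382 = 0.543.
g_lr = 0.247 − 0.543 = -0.30.

-0.30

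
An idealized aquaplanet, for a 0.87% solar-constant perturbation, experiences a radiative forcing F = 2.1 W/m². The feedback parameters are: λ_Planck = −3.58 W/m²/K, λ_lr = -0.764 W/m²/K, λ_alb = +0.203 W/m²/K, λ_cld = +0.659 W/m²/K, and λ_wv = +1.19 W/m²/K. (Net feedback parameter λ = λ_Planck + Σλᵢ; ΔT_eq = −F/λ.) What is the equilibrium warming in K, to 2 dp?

0.92 K

Net feedback parameter λ = (−3.58) + (-0.764) + (+0.203) + (+0.659) + (+1.19) = -2.292 W/m²/K.
ΔT = −F/λ = −2.1/(-2.292) = 0.92 K.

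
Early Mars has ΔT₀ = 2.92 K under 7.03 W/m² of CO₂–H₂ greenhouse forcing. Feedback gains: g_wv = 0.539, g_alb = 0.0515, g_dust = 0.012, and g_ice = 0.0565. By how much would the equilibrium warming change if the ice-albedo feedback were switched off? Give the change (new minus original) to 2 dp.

-1.22 K

Original: g = 0.659, ΔT = 2.92/(1−0.659) = 8.5630 K.
Without ice-albedo: g' = 0.6025, ΔT' = 2.92/(1−0.6025) = 7.3459 K.
Change = 7.3459 − 8.5630 = -1.22 K.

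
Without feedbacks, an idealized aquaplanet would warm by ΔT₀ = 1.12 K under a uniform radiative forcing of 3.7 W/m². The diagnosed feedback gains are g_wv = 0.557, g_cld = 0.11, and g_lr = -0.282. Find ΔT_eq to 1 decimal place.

Total gain g = 0.557 + 0.11 − 0.282 = 0.385.
Amplification A = 1/(1 − 0.385) = 1.626.
ΔT = 1.12 × 1.626 = 1.8 K.

1.8 K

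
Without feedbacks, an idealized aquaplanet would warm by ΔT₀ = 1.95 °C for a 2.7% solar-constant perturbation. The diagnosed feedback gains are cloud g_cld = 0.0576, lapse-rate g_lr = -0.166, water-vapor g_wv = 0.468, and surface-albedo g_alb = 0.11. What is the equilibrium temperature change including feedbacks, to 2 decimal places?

3.68 °C

Total gain g = 0.0576 − 0.166 + 0.468 + 0.11 = 0.4696.
Amplification A = 1/(1 − 0.4696) = 1.885.
ΔT = 1.95 × 1.885 = 3.68 °C.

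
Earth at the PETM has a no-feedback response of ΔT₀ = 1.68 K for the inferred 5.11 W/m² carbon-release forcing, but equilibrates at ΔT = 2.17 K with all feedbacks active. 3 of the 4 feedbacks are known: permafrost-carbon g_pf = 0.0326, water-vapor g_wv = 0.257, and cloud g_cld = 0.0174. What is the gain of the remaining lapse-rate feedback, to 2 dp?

Amplification A = ΔT/ΔT₀ = 2.17/1.68 = 1.292.
Total gain g = 1 − 1/A = 1 − 1/1.292 = 0.226.
Known gains sum to 0.0326 + 0.257 + 0.0174 = 0.307.
g_lr = 0.226 − 0.307 = -0.08.

-0.08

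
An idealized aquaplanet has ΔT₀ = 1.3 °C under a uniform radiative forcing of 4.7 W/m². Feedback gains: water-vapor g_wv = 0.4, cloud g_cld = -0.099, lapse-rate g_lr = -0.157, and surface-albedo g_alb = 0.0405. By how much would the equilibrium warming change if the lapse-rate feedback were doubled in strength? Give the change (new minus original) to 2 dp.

-0.26 °C

Original: g = 0.1845, ΔT = 1.3/(1−0.1845) = 1.5941 °C.
With doubled lapse-rate: g' = 0.0275, ΔT' = 1.3/(1−0.0275) = 1.3368 °C.
Change = 1.3368 − 1.5941 = -0.26 °C.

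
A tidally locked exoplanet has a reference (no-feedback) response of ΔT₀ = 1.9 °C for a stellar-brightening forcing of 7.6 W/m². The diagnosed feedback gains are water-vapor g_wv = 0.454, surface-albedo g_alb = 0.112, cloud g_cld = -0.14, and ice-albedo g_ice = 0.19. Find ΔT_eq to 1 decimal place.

Total gain g = 0.454 + 0.112 − 0.14 + 0.19 = 0.616.
Amplification A = 1/(1 − 0.616) = 2.604.
ΔT = 1.9 × 2.604 = 4.9 °C.

4.9 °C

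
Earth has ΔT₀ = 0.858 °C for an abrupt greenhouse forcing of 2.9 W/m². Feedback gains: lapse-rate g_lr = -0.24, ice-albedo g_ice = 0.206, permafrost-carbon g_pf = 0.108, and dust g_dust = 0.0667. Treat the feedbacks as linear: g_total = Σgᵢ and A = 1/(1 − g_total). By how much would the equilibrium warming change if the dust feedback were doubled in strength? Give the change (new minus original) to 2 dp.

0.08 °C

Original: g = 0.1407, ΔT = 0.858/(1−0.1407) = 0.9985 °C.
With doubled dust: g' = 0.2074, ΔT' = 0.858/(1−0.2074) = 1.0825 °C.
Change = 1.0825 − 0.9985 = 0.08 °C.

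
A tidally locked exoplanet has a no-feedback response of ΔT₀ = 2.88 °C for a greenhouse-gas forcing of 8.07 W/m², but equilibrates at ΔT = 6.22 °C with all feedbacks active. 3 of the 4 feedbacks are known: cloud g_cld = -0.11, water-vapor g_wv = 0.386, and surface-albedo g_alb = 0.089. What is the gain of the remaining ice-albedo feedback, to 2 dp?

Amplification A = ΔT/ΔT₀ = 6.22/2.88 = 2.16.
Total gain g = 1 − 1/A = 1 − 1/2.16 = 0.537.
Known gains sum to -0.11 + 0.386 + 0.089 = 0.365.
g_ice = 0.537 − 0.365 = 0.17.

0.17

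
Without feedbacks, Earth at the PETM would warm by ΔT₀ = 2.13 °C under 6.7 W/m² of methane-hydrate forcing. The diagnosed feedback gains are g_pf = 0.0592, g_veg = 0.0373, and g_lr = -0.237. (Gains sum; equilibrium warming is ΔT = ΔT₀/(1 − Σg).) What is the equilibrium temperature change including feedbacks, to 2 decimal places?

1.87 °C

Total gain g = 0.0592 + 0.0373 − 0.237 = -0.1405.
Amplification A = 1/(1 + 0.1405) = 0.8768.
ΔT = 2.13 × 0.8768 = 1.87 °C.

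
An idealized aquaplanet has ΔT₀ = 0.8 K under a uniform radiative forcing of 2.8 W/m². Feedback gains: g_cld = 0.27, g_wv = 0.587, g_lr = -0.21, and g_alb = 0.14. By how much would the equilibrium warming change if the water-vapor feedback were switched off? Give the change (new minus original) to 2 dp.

Original: g = 0.787, ΔT = 0.8/(1−0.787) = 3.7559 K.
Without water-vapor: g' = 0.2, ΔT' = 0.8/(1−0.2) = 1.0000 K.
Change = 1.0000 − 3.7559 = -2.76 K.

-2.76 K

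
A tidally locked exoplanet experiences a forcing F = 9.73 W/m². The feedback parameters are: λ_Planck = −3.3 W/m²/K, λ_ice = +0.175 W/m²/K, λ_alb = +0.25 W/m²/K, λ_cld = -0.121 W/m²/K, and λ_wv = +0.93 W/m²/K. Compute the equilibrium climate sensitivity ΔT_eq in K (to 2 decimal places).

4.71 K

Net feedback parameter λ = (−3.3) + (+0.175) + (+0.25) + (-0.121) + (+0.93) = -2.066 W/m²/K.
ΔT = −F/λ = −9.73/(-2.066) = 4.71 K.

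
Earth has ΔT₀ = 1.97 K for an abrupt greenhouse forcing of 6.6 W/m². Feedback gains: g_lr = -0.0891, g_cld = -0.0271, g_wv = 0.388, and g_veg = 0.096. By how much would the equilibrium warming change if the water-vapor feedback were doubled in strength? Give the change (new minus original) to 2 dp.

4.95 K

Original: g = 0.3678, ΔT = 1.97/(1−0.3678) = 3.1161 K.
With doubled water-vapor: g' = 0.7558, ΔT' = 1.97/(1−0.7558) = 8.0672 K.
Change = 8.0672 − 3.1161 = 4.95 K.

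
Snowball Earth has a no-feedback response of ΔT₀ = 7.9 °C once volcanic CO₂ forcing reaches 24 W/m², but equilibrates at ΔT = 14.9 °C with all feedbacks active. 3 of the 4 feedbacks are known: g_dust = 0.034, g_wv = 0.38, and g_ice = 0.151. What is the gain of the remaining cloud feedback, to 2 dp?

-0.10

Amplification A = ΔT/ΔT₀ = 14.9/7.9 = 1.886.
Total gain g = 1 − 1/A = 1 − 1/1.886 = 0.4698.
Known gains sum to 0.034 + 0.38 + 0.151 = 0.565.
g_cld = 0.4698 − 0.565 = -0.10.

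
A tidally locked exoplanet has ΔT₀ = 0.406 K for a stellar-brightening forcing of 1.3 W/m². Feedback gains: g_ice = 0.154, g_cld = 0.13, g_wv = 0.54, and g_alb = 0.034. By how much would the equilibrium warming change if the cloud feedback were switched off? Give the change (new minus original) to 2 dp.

Original: g = 0.858, ΔT = 0.406/(1−0.858) = 2.8592 K.
Without cloud: g' = 0.728, ΔT' = 0.406/(1−0.728) = 1.4926 K.
Change = 1.4926 − 2.8592 = -1.37 K.

-1.37 K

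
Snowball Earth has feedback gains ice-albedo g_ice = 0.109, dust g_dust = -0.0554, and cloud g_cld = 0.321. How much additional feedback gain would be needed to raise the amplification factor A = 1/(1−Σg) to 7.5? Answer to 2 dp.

Current total gain = 0.3746.
Target gain for A = 7.5: g* = 1 − 1/7.5 = 0.8667.
Additional gain needed = 0.8667 − 0.3746 = 0.49.

0.49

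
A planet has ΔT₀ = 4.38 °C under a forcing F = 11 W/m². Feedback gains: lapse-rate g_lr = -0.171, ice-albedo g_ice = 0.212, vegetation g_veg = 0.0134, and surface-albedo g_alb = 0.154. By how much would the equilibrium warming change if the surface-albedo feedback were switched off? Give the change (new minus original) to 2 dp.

Original: g = 0.2084, ΔT = 4.38/(1−0.2084) = 5.5331 °C.
Without surface-albedo: g' = 0.0544, ΔT' = 4.38/(1−0.0544) = 4.6320 °C.
Change = 4.6320 − 5.5331 = -0.90 °C.

-0.90 °C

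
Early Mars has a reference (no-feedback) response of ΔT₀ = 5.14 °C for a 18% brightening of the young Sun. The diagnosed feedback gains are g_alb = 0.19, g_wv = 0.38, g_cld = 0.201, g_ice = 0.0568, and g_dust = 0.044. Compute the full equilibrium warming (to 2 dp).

40.09 °C

Total gain g = 0.19 + 0.38 + 0.201 + 0.0568 + 0.044 = 0.8718.
Amplification A = 1/(1 − 0.8718) = 7.8.
ΔT = 5.14 × 7.8 = 40.09 °C.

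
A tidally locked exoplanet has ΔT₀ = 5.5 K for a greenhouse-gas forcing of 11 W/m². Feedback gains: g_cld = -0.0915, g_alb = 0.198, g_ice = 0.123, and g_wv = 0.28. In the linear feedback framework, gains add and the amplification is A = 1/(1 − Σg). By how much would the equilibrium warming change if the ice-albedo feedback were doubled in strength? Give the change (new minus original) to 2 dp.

Original: g = 0.5095, ΔT = 5.5/(1−0.5095) = 11.2130 K.
With doubled ice-albedo: g' = 0.6325, ΔT' = 5.5/(1−0.6325) = 14.9660 K.
Change = 14.9660 − 11.2130 = 3.75 K.

3.75 K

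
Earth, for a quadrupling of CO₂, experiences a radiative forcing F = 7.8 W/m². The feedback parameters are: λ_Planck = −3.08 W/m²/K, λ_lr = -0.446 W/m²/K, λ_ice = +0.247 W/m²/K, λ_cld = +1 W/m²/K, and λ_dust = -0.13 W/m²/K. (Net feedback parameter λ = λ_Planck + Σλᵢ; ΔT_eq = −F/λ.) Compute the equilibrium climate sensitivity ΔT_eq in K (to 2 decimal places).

3.24 K

Net feedback parameter λ = (−3.08) + (-0.446) + (+0.247) + (+1) + (-0.13) = -2.409 W/m²/K.
ΔT = −F/λ = −7.8/(-2.409) = 3.24 K.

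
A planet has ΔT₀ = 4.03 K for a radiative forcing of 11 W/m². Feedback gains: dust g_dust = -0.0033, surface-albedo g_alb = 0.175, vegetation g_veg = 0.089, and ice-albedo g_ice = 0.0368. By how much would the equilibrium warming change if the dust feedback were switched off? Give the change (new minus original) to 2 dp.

Original: g = 0.2975, ΔT = 4.03/(1−0.2975) = 5.7367 K.
Without dust: g' = 0.3008, ΔT' = 4.03/(1−0.3008) = 5.7637 K.
Change = 5.7637 − 5.7367 = 0.03 K.

0.03 K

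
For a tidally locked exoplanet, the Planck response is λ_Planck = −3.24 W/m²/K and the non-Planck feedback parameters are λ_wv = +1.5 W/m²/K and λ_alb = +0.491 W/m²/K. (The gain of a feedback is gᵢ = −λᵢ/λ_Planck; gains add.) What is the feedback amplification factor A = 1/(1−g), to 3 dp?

2.594

Convert to gains: g_wv = 1.5/3.24 = 0.463; g_alb = 0.491/3.24 = 0.1515.
Total gain g = 0.6145.
A = 1/(1 − 0.6145) = 2.594.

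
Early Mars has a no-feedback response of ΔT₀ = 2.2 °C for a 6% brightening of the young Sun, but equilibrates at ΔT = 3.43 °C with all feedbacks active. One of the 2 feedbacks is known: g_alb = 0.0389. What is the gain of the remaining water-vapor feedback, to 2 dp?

0.32

Amplification A = ΔT/ΔT₀ = 3.43/2.2 = 1.559.
Total gain g = 1 − 1/A = 1 − 1/1.559 = 0.3586.
The known gain is 0.0389.
g_wv = 0.3586 − 0.0389 = 0.32.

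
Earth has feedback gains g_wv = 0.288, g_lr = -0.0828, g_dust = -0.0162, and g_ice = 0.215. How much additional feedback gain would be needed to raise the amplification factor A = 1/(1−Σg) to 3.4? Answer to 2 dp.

0.30

Current total gain = 0.404.
Target gain for A = 3.4: g* = 1 − 1/3.4 = 0.7059.
Additional gain needed = 0.7059 − 0.404 = 0.30.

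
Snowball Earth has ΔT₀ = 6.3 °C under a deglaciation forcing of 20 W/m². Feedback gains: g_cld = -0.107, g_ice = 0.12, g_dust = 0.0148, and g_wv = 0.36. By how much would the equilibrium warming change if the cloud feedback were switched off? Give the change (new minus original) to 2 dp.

2.18 °C

Original: g = 0.3878, ΔT = 6.3/(1−0.3878) = 10.2908 °C.
Without cloud: g' = 0.4948, ΔT' = 6.3/(1−0.4948) = 12.4703 °C.
Change = 12.4703 − 10.2908 = 2.18 °C.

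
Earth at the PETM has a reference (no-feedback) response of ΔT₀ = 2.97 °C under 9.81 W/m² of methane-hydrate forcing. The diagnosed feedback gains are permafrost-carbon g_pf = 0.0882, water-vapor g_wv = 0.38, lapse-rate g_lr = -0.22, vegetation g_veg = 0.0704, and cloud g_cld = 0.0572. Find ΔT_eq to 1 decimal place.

Total gain g = 0.0882 + 0.38 − 0.22 + 0.0704 + 0.0572 = 0.3758.
Amplification A = 1/(1 − 0.3758) = 1.602.
ΔT = 2.97 × 1.602 = 4.8 °C.

4.8 °C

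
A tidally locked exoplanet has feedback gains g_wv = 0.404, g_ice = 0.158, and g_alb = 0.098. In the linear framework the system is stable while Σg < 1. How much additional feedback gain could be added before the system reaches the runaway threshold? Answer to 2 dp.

Current total gain = 0.404 + 0.158 + 0.098 = 0.66.
Margin to runaway = 1 − 0.66 = 0.34.

0.34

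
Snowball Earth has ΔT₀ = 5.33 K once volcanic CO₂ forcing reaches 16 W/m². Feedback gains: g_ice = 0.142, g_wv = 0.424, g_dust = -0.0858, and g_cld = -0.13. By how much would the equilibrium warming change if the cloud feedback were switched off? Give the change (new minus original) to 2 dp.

Original: g = 0.3502, ΔT = 5.33/(1−0.3502) = 8.2025 K.
Without cloud: g' = 0.4802, ΔT' = 5.33/(1−0.4802) = 10.2539 K.
Change = 10.2539 − 8.2025 = 2.05 K.

2.05 K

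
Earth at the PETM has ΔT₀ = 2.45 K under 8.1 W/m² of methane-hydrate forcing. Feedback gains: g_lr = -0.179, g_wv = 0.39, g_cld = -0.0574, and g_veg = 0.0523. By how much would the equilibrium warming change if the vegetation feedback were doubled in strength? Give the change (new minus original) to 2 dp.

0.22 K

Original: g = 0.2059, ΔT = 2.45/(1−0.2059) = 3.0853 K.
With doubled vegetation: g' = 0.2582, ΔT' = 2.45/(1−0.2582) = 3.3028 K.
Change = 3.3028 − 3.0853 = 0.22 K.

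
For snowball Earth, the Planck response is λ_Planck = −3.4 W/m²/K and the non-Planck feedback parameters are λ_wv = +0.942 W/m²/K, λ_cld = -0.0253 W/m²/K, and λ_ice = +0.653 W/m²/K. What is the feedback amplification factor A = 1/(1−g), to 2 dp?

1.86

Convert to gains: g_wv = 0.942/3.4 = 0.2771; g_cld = -0.0253/3.4 = -0.007441; g_ice = 0.653/3.4 = 0.1921.
Total gain g = 0.461759.
A = 1/(1 − 0.461759) = 1.86.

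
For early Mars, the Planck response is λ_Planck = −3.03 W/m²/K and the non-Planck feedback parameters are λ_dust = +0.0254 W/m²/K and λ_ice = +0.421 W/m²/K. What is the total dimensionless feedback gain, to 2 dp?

0.15

Convert to gains: g_dust = 0.0254/3.03 = 0.008383; g_ice = 0.421/3.03 = 0.1389.
Total gain g = 0.147283.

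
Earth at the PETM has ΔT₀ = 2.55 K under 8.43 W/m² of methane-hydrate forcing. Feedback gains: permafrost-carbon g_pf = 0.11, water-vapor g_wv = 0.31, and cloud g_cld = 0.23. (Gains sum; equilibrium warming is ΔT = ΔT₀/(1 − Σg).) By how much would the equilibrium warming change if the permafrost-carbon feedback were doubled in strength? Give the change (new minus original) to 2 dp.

Original: g = 0.65, ΔT = 2.55/(1−0.65) = 7.2857 K.
With doubled permafrost-carbon: g' = 0.76, ΔT' = 2.55/(1−0.76) = 10.6250 K.
Change = 10.6250 − 7.2857 = 3.34 K.

3.34 K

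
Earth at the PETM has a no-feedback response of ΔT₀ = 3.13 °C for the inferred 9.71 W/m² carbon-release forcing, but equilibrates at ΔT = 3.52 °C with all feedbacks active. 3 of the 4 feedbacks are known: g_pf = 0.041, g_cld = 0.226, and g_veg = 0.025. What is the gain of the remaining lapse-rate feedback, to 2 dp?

-0.18

Amplification A = ΔT/ΔT₀ = 3.52/3.13 = 1.125.
Total gain g = 1 − 1/A = 1 − 1/1.125 = 0.1111.
Known gains sum to 0.041 + 0.226 + 0.025 = 0.292.
g_lr = 0.1111 − 0.292 = -0.18.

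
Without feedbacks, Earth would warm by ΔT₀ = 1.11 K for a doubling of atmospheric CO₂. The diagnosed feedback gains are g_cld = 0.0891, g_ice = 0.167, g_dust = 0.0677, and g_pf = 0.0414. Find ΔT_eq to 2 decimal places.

1.75 K

Total gain g = 0.0891 + 0.167 + 0.0677 + 0.0414 = 0.3652.
Amplification A = 1/(1 − 0.3652) = 1.575.
ΔT = 1.11 × 1.575 = 1.75 K.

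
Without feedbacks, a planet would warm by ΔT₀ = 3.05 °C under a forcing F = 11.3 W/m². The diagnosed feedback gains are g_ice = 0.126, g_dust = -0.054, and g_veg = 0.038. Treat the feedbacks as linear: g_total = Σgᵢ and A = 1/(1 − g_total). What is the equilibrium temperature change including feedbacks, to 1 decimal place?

Total gain g = 0.126 − 0.054 + 0.038 = 0.11.
Amplification A = 1/(1 − 0.11) = 1.124.
ΔT = 3.05 × 1.124 = 3.4 °C.

3.4 °C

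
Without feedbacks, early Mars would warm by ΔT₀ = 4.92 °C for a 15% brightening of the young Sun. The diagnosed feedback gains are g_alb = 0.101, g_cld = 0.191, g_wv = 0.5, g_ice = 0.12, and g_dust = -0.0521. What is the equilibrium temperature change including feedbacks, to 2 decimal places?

Total gain g = 0.101 + 0.191 + 0.5 + 0.12 − 0.0521 = 0.8599.
Amplification A = 1/(1 − 0.8599) = 7.138.
ΔT = 4.92 × 7.138 = 35.12 °C.

35.12 °C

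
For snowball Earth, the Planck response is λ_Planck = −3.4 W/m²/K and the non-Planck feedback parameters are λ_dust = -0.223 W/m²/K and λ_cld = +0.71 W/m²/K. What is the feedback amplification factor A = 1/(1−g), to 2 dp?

1.17

Convert to gains: g_dust = -0.223/3.4 = -0.06559; g_cld = 0.71/3.4 = 0.2088.
Total gain g = 0.14321.
A = 1/(1 − 0.14321) = 1.17.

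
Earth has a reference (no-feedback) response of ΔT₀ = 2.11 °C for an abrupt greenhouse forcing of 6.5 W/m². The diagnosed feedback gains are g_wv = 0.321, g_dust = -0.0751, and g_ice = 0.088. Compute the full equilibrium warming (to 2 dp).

Total gain g = 0.321 − 0.0751 + 0.088 = 0.3339.
Amplification A = 1/(1 − 0.3339) = 1.501.
ΔT = 2.11 × 1.501 = 3.17 °C.

3.17 °C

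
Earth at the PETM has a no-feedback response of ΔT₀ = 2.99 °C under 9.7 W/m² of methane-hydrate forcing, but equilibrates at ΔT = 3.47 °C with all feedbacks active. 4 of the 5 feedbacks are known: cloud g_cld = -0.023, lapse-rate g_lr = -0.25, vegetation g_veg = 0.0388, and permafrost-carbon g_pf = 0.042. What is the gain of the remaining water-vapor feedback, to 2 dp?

Amplification A = ΔT/ΔT₀ = 3.47/2.99 = 1.161.
Total gain g = 1 − 1/A = 1 − 1/1.161 = 0.1387.
Known gains sum to -0.023 − 0.25 + 0.0388 + 0.042 = -0.1922.
g_wv = 0.1387 + 0.1922 = 0.33.

0.33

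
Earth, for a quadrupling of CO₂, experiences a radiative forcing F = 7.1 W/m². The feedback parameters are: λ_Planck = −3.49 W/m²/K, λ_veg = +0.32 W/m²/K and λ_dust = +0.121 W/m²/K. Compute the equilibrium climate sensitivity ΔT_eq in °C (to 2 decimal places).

Net feedback parameter λ = (−3.49) + (+0.32) + (+0.121) = -3.049 W/m²/K.
ΔT = −F/λ = −7.1/(-3.049) = 2.33 °C.

2.33 °C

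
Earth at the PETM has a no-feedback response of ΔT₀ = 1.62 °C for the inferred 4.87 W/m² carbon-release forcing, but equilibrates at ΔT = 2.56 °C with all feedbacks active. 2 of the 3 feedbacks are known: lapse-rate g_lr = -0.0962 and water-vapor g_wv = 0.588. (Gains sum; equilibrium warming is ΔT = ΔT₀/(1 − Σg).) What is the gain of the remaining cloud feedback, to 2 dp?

-0.12

Amplification A = ΔT/ΔT₀ = 2.56/1.62 = 1.58.
Total gain g = 1 − 1/A = 1 − 1/1.58 = 0.3671.
Known gains sum to -0.0962 + 0.588 = 0.4918.
g_cld = 0.3671 − 0.4918 = -0.12.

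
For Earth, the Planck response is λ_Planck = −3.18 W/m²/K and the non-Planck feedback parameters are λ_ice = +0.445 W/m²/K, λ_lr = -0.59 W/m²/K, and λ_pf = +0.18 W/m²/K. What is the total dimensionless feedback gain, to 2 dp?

0.01

Convert to gains: g_ice = 0.445/3.18 = 0.1399; g_lr = -0.59/3.18 = -0.1855; g_pf = 0.18/3.18 = 0.0566.
Total gain g = 0.011.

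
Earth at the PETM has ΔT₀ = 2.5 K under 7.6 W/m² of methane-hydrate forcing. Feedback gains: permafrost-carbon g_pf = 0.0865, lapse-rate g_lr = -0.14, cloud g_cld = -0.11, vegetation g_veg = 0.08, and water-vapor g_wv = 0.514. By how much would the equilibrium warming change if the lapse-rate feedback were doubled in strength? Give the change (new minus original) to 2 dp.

-0.87 K

Original: g = 0.4305, ΔT = 2.5/(1−0.4305) = 4.3898 K.
With doubled lapse-rate: g' = 0.2905, ΔT' = 2.5/(1−0.2905) = 3.5236 K.
Change = 3.5236 − 4.3898 = -0.87 K.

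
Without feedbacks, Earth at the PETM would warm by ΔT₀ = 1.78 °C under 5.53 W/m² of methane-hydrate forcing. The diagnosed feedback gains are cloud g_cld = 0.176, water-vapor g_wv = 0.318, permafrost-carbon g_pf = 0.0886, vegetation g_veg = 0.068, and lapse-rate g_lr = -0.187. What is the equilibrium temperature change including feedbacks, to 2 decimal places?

3.32 °C

Total gain g = 0.176 + 0.318 + 0.0886 + 0.068 − 0.187 = 0.4636.
Amplification A = 1/(1 − 0.4636) = 1.864.
ΔT = 1.78 × 1.864 = 3.32 °C.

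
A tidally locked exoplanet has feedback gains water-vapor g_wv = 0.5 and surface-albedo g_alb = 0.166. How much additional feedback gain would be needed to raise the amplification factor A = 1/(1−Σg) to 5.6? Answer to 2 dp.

0.16

Current total gain = 0.666.
Target gain for A = 5.6: g* = 1 − 1/5.6 = 0.8214.
Additional gain needed = 0.8214 − 0.666 = 0.16.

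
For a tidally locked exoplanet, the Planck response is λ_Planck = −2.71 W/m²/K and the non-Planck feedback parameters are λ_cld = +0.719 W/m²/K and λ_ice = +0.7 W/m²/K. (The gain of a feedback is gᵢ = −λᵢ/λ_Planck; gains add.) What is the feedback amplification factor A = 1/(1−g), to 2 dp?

2.10

Convert to gains: g_cld = 0.719/2.71 = 0.2653; g_ice = 0.7/2.71 = 0.2583.
Total gain g = 0.5236.
A = 1/(1 − 0.5236) = 2.10.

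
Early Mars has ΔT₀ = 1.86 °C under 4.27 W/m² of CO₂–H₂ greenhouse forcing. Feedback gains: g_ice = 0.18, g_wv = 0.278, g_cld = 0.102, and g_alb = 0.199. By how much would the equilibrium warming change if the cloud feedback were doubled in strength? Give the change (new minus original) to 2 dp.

Original: g = 0.759, ΔT = 1.86/(1−0.759) = 7.7178 °C.
With doubled cloud: g' = 0.861, ΔT' = 1.86/(1−0.861) = 13.3813 °C.
Change = 13.3813 − 7.7178 = 5.66 °C.

5.66 °C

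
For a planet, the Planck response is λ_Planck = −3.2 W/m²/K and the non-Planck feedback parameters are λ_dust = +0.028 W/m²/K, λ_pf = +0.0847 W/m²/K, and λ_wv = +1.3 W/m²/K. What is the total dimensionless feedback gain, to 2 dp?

Convert to gains: g_dust = 0.028/3.2 = 0.00875; g_pf = 0.0847/3.2 = 0.02647; g_wv = 1.3/3.2 = 0.4062.
Total gain g = 0.44142.

0.44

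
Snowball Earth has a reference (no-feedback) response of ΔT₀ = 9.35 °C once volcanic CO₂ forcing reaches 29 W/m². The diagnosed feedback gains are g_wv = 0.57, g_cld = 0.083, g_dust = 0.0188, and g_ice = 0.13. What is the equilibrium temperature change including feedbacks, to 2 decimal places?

47.17 °C

Total gain g = 0.57 + 0.083 + 0.0188 + 0.13 = 0.8018.
Amplification A = 1/(1 − 0.8018) = 5.045.
ΔT = 9.35 × 5.045 = 47.17 °C.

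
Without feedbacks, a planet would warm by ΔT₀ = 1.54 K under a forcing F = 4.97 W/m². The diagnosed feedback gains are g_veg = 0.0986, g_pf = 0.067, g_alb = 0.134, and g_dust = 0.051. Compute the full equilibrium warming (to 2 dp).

Total gain g = 0.0986 + 0.067 + 0.134 + 0.051 = 0.3506.
Amplification A = 1/(1 − 0.3506) = 1.54.
ΔT = 1.54 × 1.54 = 2.37 K.

2.37 K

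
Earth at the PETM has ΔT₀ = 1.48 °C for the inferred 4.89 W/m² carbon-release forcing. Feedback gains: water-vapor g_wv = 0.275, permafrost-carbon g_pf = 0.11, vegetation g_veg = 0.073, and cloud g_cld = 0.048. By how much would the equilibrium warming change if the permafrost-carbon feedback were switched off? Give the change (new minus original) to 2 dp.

-0.55 °C

Original: g = 0.506, ΔT = 1.48/(1−0.506) = 2.9960 °C.
Without permafrost-carbon: g' = 0.396, ΔT' = 1.48/(1−0.396) = 2.4503 °C.
Change = 2.4503 − 2.9960 = -0.55 °C.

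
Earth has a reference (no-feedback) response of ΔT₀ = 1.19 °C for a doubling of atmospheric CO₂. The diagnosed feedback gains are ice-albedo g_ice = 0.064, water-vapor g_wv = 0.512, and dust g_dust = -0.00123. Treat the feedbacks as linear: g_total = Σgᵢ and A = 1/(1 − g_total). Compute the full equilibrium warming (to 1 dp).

2.8 °C

Total gain g = 0.064 + 0.512 − 0.00123 = 0.57477.
Amplification A = 1/(1 − 0.57477) = 2.352.
ΔT = 1.19 × 2.352 = 2.8 °C.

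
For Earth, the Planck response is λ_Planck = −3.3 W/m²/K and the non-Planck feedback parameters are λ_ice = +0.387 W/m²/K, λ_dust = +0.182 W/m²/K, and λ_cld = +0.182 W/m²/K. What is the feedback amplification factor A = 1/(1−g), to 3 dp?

Convert to gains: g_ice = 0.387/3.3 = 0.1173; g_dust = 0.182/3.3 = 0.05515; g_cld = 0.182/3.3 = 0.05515.
Total gain g = 0.2276.
A = 1/(1 − 0.2276) = 1.295.

1.295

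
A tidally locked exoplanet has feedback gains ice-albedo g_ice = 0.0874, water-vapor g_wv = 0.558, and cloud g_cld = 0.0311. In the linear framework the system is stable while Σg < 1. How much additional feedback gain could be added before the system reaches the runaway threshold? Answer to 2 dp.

Current total gain = 0.0874 + 0.558 + 0.0311 = 0.6765.
Margin to runaway = 1 − 0.6765 = 0.32.

0.32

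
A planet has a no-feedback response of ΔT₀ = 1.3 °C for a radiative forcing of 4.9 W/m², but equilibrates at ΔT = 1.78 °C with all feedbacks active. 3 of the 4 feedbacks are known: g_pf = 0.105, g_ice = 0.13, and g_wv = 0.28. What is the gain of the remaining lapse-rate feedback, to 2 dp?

-0.25

Amplification A = ΔT/ΔT₀ = 1.78/1.3 = 1.369.
Total gain g = 1 − 1/A = 1 − 1/1.369 = 0.2695.
Known gains sum to 0.105 + 0.13 + 0.28 = 0.515.
g_lr = 0.2695 − 0.515 = -0.25.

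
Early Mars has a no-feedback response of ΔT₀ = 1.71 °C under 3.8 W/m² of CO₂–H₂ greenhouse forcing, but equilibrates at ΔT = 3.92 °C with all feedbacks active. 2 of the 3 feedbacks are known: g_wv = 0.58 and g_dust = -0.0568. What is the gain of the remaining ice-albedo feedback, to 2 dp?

0.04

Amplification A = ΔT/ΔT₀ = 3.92/1.71 = 2.292.
Total gain g = 1 − 1/A = 1 − 1/2.292 = 0.5637.
Known gains sum to 0.58 − 0.0568 = 0.5232.
g_ice = 0.5637 − 0.5232 = 0.04.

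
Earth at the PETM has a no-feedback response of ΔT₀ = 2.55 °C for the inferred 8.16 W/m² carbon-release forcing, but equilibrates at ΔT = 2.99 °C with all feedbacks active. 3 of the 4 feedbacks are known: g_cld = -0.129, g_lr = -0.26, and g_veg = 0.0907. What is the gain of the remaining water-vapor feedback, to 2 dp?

Amplification A = ΔT/ΔT₀ = 2.99/2.55 = 1.173.
Total gain g = 1 − 1/A = 1 − 1/1.173 = 0.1475.
Known gains sum to -0.129 − 0.26 + 0.0907 = -0.2983.
g_wv = 0.1475 + 0.2983 = 0.45.

0.45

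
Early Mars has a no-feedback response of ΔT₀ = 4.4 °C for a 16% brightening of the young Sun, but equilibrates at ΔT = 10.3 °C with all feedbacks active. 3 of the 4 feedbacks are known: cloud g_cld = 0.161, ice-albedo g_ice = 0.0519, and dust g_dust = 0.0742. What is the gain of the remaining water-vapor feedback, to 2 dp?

Amplification A = ΔT/ΔT₀ = 10.3/4.4 = 2.341.
Total gain g = 1 − 1/A = 1 − 1/2.341 = 0.5728.
Known gains sum to 0.161 + 0.0519 + 0.0742 = 0.2871.
g_wv = 0.5728 − 0.2871 = 0.29.

0.29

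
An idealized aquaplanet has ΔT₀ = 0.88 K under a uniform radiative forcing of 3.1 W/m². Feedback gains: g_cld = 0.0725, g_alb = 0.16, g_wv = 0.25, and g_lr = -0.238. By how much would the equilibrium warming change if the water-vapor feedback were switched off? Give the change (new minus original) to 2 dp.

-0.29 K

Original: g = 0.2445, ΔT = 0.88/(1−0.2445) = 1.1648 K.
Without water-vapor: g' = -0.0055, ΔT' = 0.88/(1+0.0055) = 0.8752 K.
Change = 0.8752 − 1.1648 = -0.29 K.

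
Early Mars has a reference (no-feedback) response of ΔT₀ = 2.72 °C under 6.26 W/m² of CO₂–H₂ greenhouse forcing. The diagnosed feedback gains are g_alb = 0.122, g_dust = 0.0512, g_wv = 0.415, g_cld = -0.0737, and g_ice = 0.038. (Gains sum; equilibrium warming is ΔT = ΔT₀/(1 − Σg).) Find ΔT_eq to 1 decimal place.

Total gain g = 0.122 + 0.0512 + 0.415 − 0.0737 + 0.038 = 0.5525.
Amplification A = 1/(1 − 0.5525) = 2.235.
ΔT = 2.72 × 2.235 = 6.1 °C.

6.1 °C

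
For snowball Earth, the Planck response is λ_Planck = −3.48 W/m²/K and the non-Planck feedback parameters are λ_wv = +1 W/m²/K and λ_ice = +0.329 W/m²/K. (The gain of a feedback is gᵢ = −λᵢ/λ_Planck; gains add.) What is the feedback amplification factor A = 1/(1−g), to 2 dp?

1.62

Convert to gains: g_wv = 1/3.48 = 0.2874; g_ice = 0.329/3.48 = 0.09454.
Total gain g = 0.38194.
A = 1/(1 − 0.38194) = 1.62.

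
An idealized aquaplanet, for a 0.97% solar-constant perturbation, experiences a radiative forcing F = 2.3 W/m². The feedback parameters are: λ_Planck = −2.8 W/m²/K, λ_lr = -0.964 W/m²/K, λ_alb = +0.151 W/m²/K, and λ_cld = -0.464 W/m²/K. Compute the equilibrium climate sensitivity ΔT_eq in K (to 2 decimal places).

Net feedback parameter λ = (−2.8) + (-0.964) + (+0.151) + (-0.464) = -4.077 W/m²/K.
ΔT = −F/λ = −2.3/(-4.077) = 0.56 K.

0.56 K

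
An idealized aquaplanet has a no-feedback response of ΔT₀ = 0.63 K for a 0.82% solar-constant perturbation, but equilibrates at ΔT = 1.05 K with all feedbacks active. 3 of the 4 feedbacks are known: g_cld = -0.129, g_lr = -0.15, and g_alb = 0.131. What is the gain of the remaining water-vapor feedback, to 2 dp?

Amplification A = ΔT/ΔT₀ = 1.05/0.63 = 1.667.
Total gain g = 1 − 1/A = 1 − 1/1.667 = 0.4001.
Known gains sum to -0.129 − 0.15 + 0.131 = -0.148.
g_wv = 0.4001 + 0.148 = 0.55.

0.55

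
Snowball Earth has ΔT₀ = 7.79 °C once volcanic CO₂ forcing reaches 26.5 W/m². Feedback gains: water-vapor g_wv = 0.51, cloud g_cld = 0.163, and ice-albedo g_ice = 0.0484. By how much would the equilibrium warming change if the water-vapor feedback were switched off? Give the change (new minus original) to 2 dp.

-18.08 °C

Original: g = 0.7214, ΔT = 7.79/(1−0.7214) = 27.9612 °C.
Without water-vapor: g' = 0.2114, ΔT' = 7.79/(1−0.2114) = 9.8783 °C.
Change = 9.8783 − 27.9612 = -18.08 °C.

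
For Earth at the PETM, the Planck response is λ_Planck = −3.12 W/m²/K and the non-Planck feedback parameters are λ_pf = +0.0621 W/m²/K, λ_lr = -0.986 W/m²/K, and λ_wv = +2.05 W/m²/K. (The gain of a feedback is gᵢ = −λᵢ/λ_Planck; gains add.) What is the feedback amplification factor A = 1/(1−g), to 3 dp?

1.565

Convert to gains: g_pf = 0.0621/3.12 = 0.0199; g_lr = -0.986/3.12 = -0.316; g_wv = 2.05/3.12 = 0.6571.
Total gain g = 0.361.
A = 1/(1 − 0.361) = 1.565.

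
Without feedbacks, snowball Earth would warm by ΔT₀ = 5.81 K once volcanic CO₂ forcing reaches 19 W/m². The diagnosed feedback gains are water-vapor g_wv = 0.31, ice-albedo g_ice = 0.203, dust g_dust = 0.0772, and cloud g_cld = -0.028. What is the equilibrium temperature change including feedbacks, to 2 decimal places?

Total gain g = 0.31 + 0.203 + 0.0772 − 0.028 = 0.5622.
Amplification A = 1/(1 − 0.5622) = 2.284.
ΔT = 5.81 × 2.284 = 13.27 K.

13.27 K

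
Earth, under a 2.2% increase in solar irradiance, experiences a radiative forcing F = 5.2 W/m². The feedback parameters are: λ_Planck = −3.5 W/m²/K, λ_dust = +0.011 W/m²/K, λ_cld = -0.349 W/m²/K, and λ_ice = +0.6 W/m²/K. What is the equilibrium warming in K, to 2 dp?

Net feedback parameter λ = (−3.5) + (+0.011) + (-0.349) + (+0.6) = -3.238 W/m²/K.
ΔT = −F/λ = −5.2/(-3.238) = 1.61 K.

1.61 K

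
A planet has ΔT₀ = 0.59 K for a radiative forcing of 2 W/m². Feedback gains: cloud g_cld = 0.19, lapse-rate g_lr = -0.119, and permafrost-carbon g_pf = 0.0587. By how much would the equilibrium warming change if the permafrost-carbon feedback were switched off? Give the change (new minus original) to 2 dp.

Original: g = 0.1297, ΔT = 0.59/(1−0.1297) = 0.6779 K.
Without permafrost-carbon: g' = 0.071, ΔT' = 0.59/(1−0.071) = 0.6351 K.
Change = 0.6351 − 0.6779 = -0.04 K.

-0.04 K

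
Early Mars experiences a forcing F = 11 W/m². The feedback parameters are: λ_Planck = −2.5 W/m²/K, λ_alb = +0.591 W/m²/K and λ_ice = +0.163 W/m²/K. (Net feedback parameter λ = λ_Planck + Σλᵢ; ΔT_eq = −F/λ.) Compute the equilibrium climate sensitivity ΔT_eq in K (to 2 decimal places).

6.30 K

Net feedback parameter λ = (−2.5) + (+0.591) + (+0.163) = -1.746 W/m²/K.
ΔT = −F/λ = −11/(-1.746) = 6.30 K.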